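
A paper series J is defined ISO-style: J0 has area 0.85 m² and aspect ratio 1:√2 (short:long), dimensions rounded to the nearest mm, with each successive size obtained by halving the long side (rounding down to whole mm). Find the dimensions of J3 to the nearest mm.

Let J0's short side be w mm. w · w√2 = 0.85 m² = 850,000 mm², so w ≈ 775.3 mm and w√2 ≈ 1096.4 mm → J0 = 775 × 1096 mm.
J1: ⌊1096/2⌋ × 775 = 548 × 775 mm
J2: ⌊775/2⌋ × 548 = 387 × 548 mm
J3: ⌊548/2⌋ × 387 = 274 × 387 mm

274 × 387 mm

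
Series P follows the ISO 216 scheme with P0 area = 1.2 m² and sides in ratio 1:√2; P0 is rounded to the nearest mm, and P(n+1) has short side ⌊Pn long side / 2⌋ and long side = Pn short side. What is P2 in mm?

Let P0's short side be w mm. w · w√2 = 1.2 m² = 1,200,000 mm², so w ≈ 921.2 mm and w√2 ≈ 1302.7 mm → P0 = 921 × 1303 mm.
P1: ⌊1303/2⌋ × 921 = 651 × 921 mm
P2: ⌊921/2⌋ × 651 = 460 × 651 mm

460 × 651 mm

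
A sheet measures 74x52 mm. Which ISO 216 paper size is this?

Aspect ratio 74/52 ≈ 1.423 — close to the ISO √2 ≈ 1.414.
In the A-series (A0 area = 1 m²): A8 = 52 × 74 mm.

A8 (52 × 74 mm)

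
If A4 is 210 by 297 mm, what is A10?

26 × 37 mm

A5: ⌊297/2⌋ × 210 = 148 × 210 mm
A6: ⌊210/2⌋ × 148 = 105 × 148 mm
A7: ⌊148/2⌋ × 105 = 74 × 105 mm
A8: ⌊105/2⌋ × 74 = 52 × 74 mm
A9: ⌊74/2⌋ × 52 = 37 × 52 mm
A10: ⌊52/2⌋ × 37 = 26 × 37 mm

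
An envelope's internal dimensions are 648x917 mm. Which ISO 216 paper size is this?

C1 (648 × 917 mm)

Aspect ratio 917/648 ≈ 1.415 — close to the ISO √2 ≈ 1.414.
In the C-series (envelope sizes, between A and B): C1 = 648 × 917 mm.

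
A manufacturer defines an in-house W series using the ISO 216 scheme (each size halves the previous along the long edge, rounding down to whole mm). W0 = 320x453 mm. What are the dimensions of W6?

40 × 56 mm

W1: ⌊453/2⌋ × 320 = 226 × 320 mm
W2: ⌊320/2⌋ × 226 = 160 × 226 mm
W3: ⌊226/2⌋ × 160 = 113 × 160 mm
W4: ⌊160/2⌋ × 113 = 80 × 113 mm
W5: ⌊113/2⌋ × 80 = 56 × 80 mm
W6: ⌊80/2⌋ × 56 = 40 × 56 mm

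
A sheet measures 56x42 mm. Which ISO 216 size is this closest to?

C9 (40 × 57 mm)

Aspect ratio 56/42 ≈ 1.333 (ISO target is √2 ≈ 1.414).
In the C-series (envelope sizes, between A and B): C9 = 40 × 57 mm.
Off by 3 mm total — nearest standard size.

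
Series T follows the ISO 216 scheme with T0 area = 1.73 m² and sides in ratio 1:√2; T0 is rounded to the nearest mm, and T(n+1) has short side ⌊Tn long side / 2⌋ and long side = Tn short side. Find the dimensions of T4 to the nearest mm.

276 × 391 mm

Let T0's short side be w mm. w · w√2 = 1.73 m² = 1,730,000 mm², so w ≈ 1106.0 mm and w√2 ≈ 1564.2 mm → T0 = 1106 × 1564 mm.
T1: ⌊1564/2⌋ × 1106 = 782 × 1106 mm
T2: ⌊1106/2⌋ × 782 = 553 × 782 mm
T3: ⌊782/2⌋ × 553 = 391 × 553 mm
T4: ⌊553/2⌋ × 391 = 276 × 391 mm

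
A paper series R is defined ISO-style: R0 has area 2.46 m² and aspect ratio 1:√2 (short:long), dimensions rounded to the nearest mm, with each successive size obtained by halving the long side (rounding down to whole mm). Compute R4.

329 × 466 mm

Let R0's short side be w mm. w · w√2 = 2.46 m² = 2,460,000 mm², so w ≈ 1318.9 mm and w√2 ≈ 1865.2 mm → R0 = 1319 × 1865 mm.
R1: ⌊1865/2⌋ × 1319 = 932 × 1319 mm
R2: ⌊1319/2⌋ × 932 = 659 × 932 mm
R3: ⌊932/2⌋ × 659 = 466 × 659 mm
R4: ⌊659/2⌋ × 466 = 329 × 466 mm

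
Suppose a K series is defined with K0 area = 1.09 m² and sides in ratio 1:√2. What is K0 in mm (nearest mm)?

878 × 1242 mm

Let the short side be w mm. Then w · w√2 = 1.09 m² = 1,090,000 mm².
w² = 1,090,000/√2, so w ≈ 877.9 mm; long side = w√2 ≈ 1241.6 mm.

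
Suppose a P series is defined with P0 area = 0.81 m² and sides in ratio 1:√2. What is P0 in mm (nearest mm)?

757 × 1070 mm

Let the short side be w mm. Then w · w√2 = 0.81 m² = 810,000 mm².
w² = 810,000/√2, so w ≈ 756.8 mm; long side = w√2 ≈ 1070.3 mm.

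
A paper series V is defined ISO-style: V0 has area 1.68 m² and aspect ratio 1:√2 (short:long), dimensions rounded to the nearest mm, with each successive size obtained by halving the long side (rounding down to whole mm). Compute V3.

385 × 545 mm

Let V0's short side be w mm. w · w√2 = 1.68 m² = 1,680,000 mm², so w ≈ 1089.9 mm and w√2 ≈ 1541.4 mm → V0 = 1090 × 1541 mm.
V1: ⌊1541/2⌋ × 1090 = 770 × 1090 mm
V2: ⌊1090/2⌋ × 770 = 545 × 770 mm
V3: ⌊770/2⌋ × 545 = 385 × 545 mm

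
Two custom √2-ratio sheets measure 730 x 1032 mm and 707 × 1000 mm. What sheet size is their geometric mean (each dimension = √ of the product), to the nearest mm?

718 × 1016 mm

Short side: √(730 · 707) = √516110 ≈ 718.4 → 718 mm
Long side: √(1032 · 1000) = √1032000 ≈ 1015.9 → 1016 mm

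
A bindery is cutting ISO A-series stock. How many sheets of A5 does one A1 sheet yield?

Each ISO step halves the sheet: 1 × A1 → 2 × A2 → 4 × A3 → 8 × A4 → …
From A1 to A5 is 4 halving steps: 2^4 = 16.

16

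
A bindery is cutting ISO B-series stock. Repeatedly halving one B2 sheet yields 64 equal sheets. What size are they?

64 = 2^6, so 6 halving steps.
B2 → B3 → … → B8 after 6 steps.

B8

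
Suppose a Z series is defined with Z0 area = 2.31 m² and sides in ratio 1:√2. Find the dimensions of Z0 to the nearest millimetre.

Let the short side be w mm. Then w · w√2 = 2.31 m² = 2,310,000 mm².
w² = 2,310,000/√2, so w ≈ 1278.1 mm; long side = w√2 ≈ 1807.4 mm.

1278 × 1807 mm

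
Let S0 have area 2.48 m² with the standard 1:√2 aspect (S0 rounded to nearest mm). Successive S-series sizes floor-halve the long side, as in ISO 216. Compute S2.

Let S0's short side be w mm. w · w√2 = 2.48 m² = 2,480,000 mm², so w ≈ 1324.2 mm and w√2 ≈ 1872.8 mm → S0 = 1324 × 1873 mm.
S1: ⌊1873/2⌋ × 1324 = 936 × 1324 mm
S2: ⌊1324/2⌋ × 936 = 662 × 936 mm

662 × 936 mm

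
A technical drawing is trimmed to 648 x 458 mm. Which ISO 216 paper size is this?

Aspect ratio 648/458 ≈ 1.415 — close to the ISO √2 ≈ 1.414.
In the C-series (envelope sizes, between A and B): C2 = 458 × 648 mm.

C2 (458 × 648 mm)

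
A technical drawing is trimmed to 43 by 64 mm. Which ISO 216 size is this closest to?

Aspect ratio 64/43 ≈ 1.488 (ISO target is √2 ≈ 1.414).
In the B-series (B0 = 1000 × 1414 mm): B9 = 44 × 62 mm.
Off by 3 mm total — nearest standard size.

B9 (44 × 62 mm)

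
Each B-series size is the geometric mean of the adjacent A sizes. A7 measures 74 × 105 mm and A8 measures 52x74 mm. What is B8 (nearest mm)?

Short side: √(74 · 52) = √3848 ≈ 62.0 → 62 mm
Long side: √(105 · 74) = √7770 ≈ 88.1 → 88 mm

62 × 88 mm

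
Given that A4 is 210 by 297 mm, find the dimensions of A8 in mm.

A5: ⌊297/2⌋ × 210 = 148 × 210 mm
A6: ⌊210/2⌋ × 148 = 105 × 148 mm
A7: ⌊148/2⌋ × 105 = 74 × 105 mm
A8: ⌊105/2⌋ × 74 = 52 × 74 mm

52 × 74 mm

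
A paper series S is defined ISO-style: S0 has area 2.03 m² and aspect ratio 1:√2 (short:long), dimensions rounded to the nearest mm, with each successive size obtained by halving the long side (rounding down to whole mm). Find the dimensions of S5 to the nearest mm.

Let S0's short side be w mm. w · w√2 = 2.03 m² = 2,030,000 mm², so w ≈ 1198.1 mm and w√2 ≈ 1694.4 mm → S0 = 1198 × 1694 mm.
S1: ⌊1694/2⌋ × 1198 = 847 × 1198 mm
S2: ⌊1198/2⌋ × 847 = 599 × 847 mm
S3: ⌊847/2⌋ × 599 = 423 × 599 mm
S4: ⌊599/2⌋ × 423 = 299 × 423 mm
S5: ⌊423/2⌋ × 299 = 211 × 299 mm

211 × 299 mm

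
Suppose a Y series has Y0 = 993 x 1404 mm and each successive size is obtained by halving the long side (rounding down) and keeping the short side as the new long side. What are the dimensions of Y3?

Y1: ⌊1404/2⌋ × 993 = 702 × 993 mm
Y2: ⌊993/2⌋ × 702 = 496 × 702 mm
Y3: ⌊702/2⌋ × 496 = 351 × 496 mm

351 × 496 mm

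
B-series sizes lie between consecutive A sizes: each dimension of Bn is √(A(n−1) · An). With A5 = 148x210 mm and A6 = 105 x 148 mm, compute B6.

Short side: √(148 · 105) = √15540 ≈ 124.7 → 125 mm
Long side: √(210 · 148) = √31080 ≈ 176.3 → 176 mm

125 × 176 mm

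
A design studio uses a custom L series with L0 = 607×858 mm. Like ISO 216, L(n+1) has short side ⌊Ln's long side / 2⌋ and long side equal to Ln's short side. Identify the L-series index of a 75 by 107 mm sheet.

L6

L0: 607 × 858 mm
L1: 429 × 607 mm
L2: 303 × 429 mm
L3: 214 × 303 mm
L4: 151 × 214 mm
L5: 107 × 151 mm
L6: 75 × 107 mm
L7: 53 × 75 mm
→ matches L6.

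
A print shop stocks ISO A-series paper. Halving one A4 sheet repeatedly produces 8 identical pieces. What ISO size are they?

A7

8 = 2^3, so 3 halving steps.
A4 → A5 → … → A7 after 3 steps.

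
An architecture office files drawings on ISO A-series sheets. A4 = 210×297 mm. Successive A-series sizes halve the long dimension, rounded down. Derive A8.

52 × 74 mm

A5: ⌊297/2⌋ × 210 = 148 × 210 mm
A6: ⌊210/2⌋ × 148 = 105 × 148 mm
A7: ⌊148/2⌋ × 105 = 74 × 105 mm
A8: ⌊105/2⌋ × 74 = 52 × 74 mm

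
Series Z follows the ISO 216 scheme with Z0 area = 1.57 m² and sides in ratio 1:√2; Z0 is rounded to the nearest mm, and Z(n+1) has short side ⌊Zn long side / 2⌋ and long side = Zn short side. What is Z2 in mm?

527 × 745 mm

Let Z0's short side be w mm. w · w√2 = 1.57 m² = 1,570,000 mm², so w ≈ 1053.6 mm and w√2 ≈ 1490.1 mm → Z0 = 1054 × 1490 mm.
Z1: ⌊1490/2⌋ × 1054 = 745 × 1054 mm
Z2: ⌊1054/2⌋ × 745 = 527 × 745 mm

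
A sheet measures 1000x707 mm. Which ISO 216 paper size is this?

B1 (707 × 1000 mm)

Aspect ratio 1000/707 ≈ 1.414 — close to the ISO √2 ≈ 1.414.
In the B-series (B0 = 1000 × 1414 mm): B1 = 707 × 1000 mm.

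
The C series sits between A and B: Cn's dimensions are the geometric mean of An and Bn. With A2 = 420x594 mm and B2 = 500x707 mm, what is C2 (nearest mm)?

Short side: √(420 · 500) = √210000 ≈ 458.3 → 458 mm
Long side: √(594 · 707) = √419958 ≈ 648.0 → 648 mm

458 × 648 mm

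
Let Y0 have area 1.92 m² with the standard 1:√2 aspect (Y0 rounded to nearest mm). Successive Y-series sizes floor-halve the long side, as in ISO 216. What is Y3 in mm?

412 × 582 mm

Let Y0's short side be w mm. w · w√2 = 1.92 m² = 1,920,000 mm², so w ≈ 1165.2 mm and w√2 ≈ 1647.8 mm → Y0 = 1165 × 1648 mm.
Y1: ⌊1648/2⌋ × 1165 = 824 × 1165 mm
Y2: ⌊1165/2⌋ × 824 = 582 × 824 mm
Y3: ⌊824/2⌋ × 582 = 412 × 582 mm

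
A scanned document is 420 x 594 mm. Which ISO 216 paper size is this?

Aspect ratio 594/420 ≈ 1.414 — close to the ISO √2 ≈ 1.414.
In the A-series (A0 area = 1 m²): A2 = 420 × 594 mm.

A2 (420 × 594 mm)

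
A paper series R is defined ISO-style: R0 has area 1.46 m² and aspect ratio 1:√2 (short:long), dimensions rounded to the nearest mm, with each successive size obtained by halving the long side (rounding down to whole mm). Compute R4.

Let R0's short side be w mm. w · w√2 = 1.46 m² = 1,460,000 mm², so w ≈ 1016.1 mm and w√2 ≈ 1436.9 mm → R0 = 1016 × 1437 mm.
R1: ⌊1437/2⌋ × 1016 = 718 × 1016 mm
R2: ⌊1016/2⌋ × 718 = 508 × 718 mm
R3: ⌊718/2⌋ × 508 = 359 × 508 mm
R4: ⌊508/2⌋ × 359 = 254 × 359 mm

254 × 359 mm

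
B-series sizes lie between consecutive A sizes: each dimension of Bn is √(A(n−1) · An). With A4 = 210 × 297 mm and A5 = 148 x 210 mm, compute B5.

176 × 250 mm

Short side: √(210 · 148) = √31080 ≈ 176.3 → 176 mm
Long side: √(297 · 210) = √62370 ≈ 249.7 → 250 mm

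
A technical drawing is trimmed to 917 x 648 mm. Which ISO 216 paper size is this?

C1 (648 × 917 mm)

Aspect ratio 917/648 ≈ 1.415 — close to the ISO √2 ≈ 1.414.
In the C-series (envelope sizes, between A and B): C1 = 648 × 917 mm.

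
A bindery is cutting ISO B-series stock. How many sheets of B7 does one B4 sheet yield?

8

Each ISO step halves the sheet: 1 × B4 → 2 × B5 → 4 × B6 → 8 × B7
From B4 to B7 is 3 halving steps: 2^3 = 8.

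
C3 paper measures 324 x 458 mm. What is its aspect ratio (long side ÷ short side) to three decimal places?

1.414

458 / 324 = 1.414
Matches √2 ≈ 1.414 — the ISO 216 defining ratio.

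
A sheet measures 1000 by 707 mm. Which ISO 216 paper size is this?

B1 (707 × 1000 mm)

Aspect ratio 1000/707 ≈ 1.414 — close to the ISO √2 ≈ 1.414.
In the B-series (B0 = 1000 × 1414 mm): B1 = 707 × 1000 mm.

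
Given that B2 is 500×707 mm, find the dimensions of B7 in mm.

B3: ⌊707/2⌋ × 500 = 353 × 500 mm
B4: ⌊500/2⌋ × 353 = 250 × 353 mm
B5: ⌊353/2⌋ × 250 = 176 × 250 mm
B6: ⌊250/2⌋ × 176 = 125 × 176 mm
B7: ⌊176/2⌋ × 125 = 88 × 125 mm

88 × 125 mm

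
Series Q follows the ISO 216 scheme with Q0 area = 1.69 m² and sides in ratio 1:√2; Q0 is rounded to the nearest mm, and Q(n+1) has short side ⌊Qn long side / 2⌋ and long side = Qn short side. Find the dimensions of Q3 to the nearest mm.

386 × 546 mm

Let Q0's short side be w mm. w · w√2 = 1.69 m² = 1,690,000 mm², so w ≈ 1093.2 mm and w√2 ≈ 1546.0 mm → Q0 = 1093 × 1546 mm.
Q1: ⌊1546/2⌋ × 1093 = 773 × 1093 mm
Q2: ⌊1093/2⌋ × 773 = 546 × 773 mm
Q3: ⌊773/2⌋ × 546 = 386 × 546 mm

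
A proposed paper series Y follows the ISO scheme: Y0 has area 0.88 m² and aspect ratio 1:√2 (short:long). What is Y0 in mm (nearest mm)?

Let the short side be w mm. Then w · w√2 = 0.88 m² = 880,000 mm².
w² = 880,000/√2, so w ≈ 788.8 mm; long side = w√2 ≈ 1115.6 mm.

789 × 1116 mm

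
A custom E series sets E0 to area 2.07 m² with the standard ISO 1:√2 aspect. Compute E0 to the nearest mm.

1210 × 1711 mm

Let the short side be w mm. Then w · w√2 = 2.07 m² = 2,070,000 mm².
w² = 2,070,000/√2, so w ≈ 1209.8 mm; long side = w√2 ≈ 1711.0 mm.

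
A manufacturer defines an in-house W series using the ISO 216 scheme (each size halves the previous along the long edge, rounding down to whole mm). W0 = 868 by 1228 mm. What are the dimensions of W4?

217 × 307 mm

W1: ⌊1228/2⌋ × 868 = 614 × 868 mm
W2: ⌊868/2⌋ × 614 = 434 × 614 mm
W3: ⌊614/2⌋ × 434 = 307 × 434 mm
W4: ⌊434/2⌋ × 307 = 217 × 307 mm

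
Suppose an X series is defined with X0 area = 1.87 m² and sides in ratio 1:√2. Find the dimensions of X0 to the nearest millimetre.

1150 × 1626 mm

Let the short side be w mm. Then w · w√2 = 1.87 m² = 1,870,000 mm².
w² = 1,870,000/√2, so w ≈ 1149.9 mm; long side = w√2 ≈ 1626.2 mm.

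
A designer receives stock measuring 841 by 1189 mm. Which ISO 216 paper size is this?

Aspect ratio 1189/841 ≈ 1.414 — close to the ISO √2 ≈ 1.414.
In the A-series (A0 area = 1 m²): A0 = 841 × 1189 mm.

A0 (841 × 1189 mm)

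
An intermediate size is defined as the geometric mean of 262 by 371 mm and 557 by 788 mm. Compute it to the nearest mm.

Short side: √(262 · 557) = √145934 ≈ 382.0 → 382 mm
Long side: √(371 · 788) = √292348 ≈ 540.7 → 541 mm

382 × 541 mm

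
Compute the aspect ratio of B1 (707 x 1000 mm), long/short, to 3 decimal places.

1000 / 707 = 1.414
Matches √2 ≈ 1.414 — the ISO 216 defining ratio.

1.414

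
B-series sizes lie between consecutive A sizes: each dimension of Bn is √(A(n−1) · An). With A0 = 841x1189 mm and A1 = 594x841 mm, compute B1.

707 × 1000 mm

Short side: √(841 · 594) = √499554 ≈ 706.8 → 707 mm
Long side: √(1189 · 841) = √999949 ≈ 1000.0 → 1000 mm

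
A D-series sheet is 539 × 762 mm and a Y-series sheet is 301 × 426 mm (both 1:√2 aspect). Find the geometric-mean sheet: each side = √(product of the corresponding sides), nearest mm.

403 × 570 mm

Short side: √(539 · 301) = √162239 ≈ 402.8 → 403 mm
Long side: √(762 · 426) = √324612 ≈ 569.7 → 570 mm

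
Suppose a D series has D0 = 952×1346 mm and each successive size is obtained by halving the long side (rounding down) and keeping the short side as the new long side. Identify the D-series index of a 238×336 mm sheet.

D4

D0: 952 × 1346 mm
D1: 673 × 952 mm
D2: 476 × 673 mm
D3: 336 × 476 mm
D4: 238 × 336 mm
D5: 168 × 238 mm
→ matches D4.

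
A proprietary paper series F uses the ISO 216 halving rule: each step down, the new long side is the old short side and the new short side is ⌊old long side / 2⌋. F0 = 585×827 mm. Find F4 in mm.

F1: ⌊827/2⌋ × 585 = 413 × 585 mm
F2: ⌊585/2⌋ × 413 = 292 × 413 mm
F3: ⌊413/2⌋ × 292 = 206 × 292 mm
F4: ⌊292/2⌋ × 206 = 146 × 206 mm

146 × 206 mm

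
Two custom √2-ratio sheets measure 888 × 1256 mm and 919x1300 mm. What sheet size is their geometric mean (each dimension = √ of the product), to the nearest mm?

Short side: √(888 · 919) = √816072 ≈ 903.4 → 903 mm
Long side: √(1256 · 1300) = √1632800 ≈ 1277.8 → 1278 mm

903 × 1278 mm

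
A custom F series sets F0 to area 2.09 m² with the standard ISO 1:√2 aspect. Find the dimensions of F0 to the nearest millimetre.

Let the short side be w mm. Then w · w√2 = 2.09 m² = 2,090,000 mm².
w² = 2,090,000/√2, so w ≈ 1215.7 mm; long side = w√2 ≈ 1719.2 mm.

1216 × 1719 mm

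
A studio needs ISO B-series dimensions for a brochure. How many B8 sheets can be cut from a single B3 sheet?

B3 = 353 × 500 mm; B8 = 62 × 88 mm.
Each halving step doubles the count; 5 steps from B3 to B8.
2^5 = 32.

32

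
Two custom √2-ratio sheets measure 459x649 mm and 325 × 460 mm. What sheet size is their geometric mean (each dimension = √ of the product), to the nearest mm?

386 × 546 mm

Short side: √(459 · 325) = √149175 ≈ 386.2 → 386 mm
Long side: √(649 · 460) = √298540 ≈ 546.4 → 546 mm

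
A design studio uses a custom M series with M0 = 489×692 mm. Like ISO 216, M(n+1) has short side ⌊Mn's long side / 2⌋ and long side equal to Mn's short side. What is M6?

M1: ⌊692/2⌋ × 489 = 346 × 489 mm
M2: ⌊489/2⌋ × 346 = 244 × 346 mm
M3: ⌊346/2⌋ × 244 = 173 × 244 mm
M4: ⌊244/2⌋ × 173 = 122 × 173 mm
M5: ⌊173/2⌋ × 122 = 86 × 122 mm
M6: ⌊122/2⌋ × 86 = 61 × 86 mm

61 × 86 mm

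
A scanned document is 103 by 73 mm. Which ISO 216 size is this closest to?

A7 (74 × 105 mm)

Aspect ratio 103/73 ≈ 1.411 — close to the ISO √2 ≈ 1.414.
In the A-series (A0 area = 1 m²): A7 = 74 × 105 mm.
Off by 3 mm total — nearest standard size.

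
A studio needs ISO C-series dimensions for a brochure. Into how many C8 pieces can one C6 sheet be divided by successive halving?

Each ISO step halves the sheet: 1 × C6 → 2 × C7 → 4 × C8
From C6 to C8 is 2 halving steps: 2^2 = 4.

4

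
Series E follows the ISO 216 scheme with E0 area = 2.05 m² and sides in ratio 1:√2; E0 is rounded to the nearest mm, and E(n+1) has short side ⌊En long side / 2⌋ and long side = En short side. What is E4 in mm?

301 × 425 mm

Let E0's short side be w mm. w · w√2 = 2.05 m² = 2,050,000 mm², so w ≈ 1204.0 mm and w√2 ≈ 1702.7 mm → E0 = 1204 × 1703 mm.
E1: ⌊1703/2⌋ × 1204 = 851 × 1204 mm
E2: ⌊1204/2⌋ × 851 = 602 × 851 mm
E3: ⌊851/2⌋ × 602 = 425 × 602 mm
E4: ⌊602/2⌋ × 425 = 301 × 425 mm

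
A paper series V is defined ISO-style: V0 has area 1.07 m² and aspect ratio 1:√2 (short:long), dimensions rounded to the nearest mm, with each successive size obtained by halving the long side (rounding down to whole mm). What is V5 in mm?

Let V0's short side be w mm. w · w√2 = 1.07 m² = 1,070,000 mm², so w ≈ 869.8 mm and w√2 ≈ 1230.1 mm → V0 = 870 × 1230 mm.
V1: ⌊1230/2⌋ × 870 = 615 × 870 mm
V2: ⌊870/2⌋ × 615 = 435 × 615 mm
V3: ⌊615/2⌋ × 435 = 307 × 435 mm
V4: ⌊435/2⌋ × 307 = 217 × 307 mm
V5: ⌊307/2⌋ × 217 = 153 × 217 mm

153 × 217 mm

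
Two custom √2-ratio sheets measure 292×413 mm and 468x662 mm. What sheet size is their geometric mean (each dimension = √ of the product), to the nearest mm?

370 × 523 mm

Short side: √(292 · 468) = √136656 ≈ 369.7 → 370 mm
Long side: √(413 · 662) = √273406 ≈ 522.9 → 523 mm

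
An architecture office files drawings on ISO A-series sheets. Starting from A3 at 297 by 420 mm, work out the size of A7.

74 × 105 mm

A4: ⌊420/2⌋ × 297 = 210 × 297 mm
A5: ⌊297/2⌋ × 210 = 148 × 210 mm
A6: ⌊210/2⌋ × 148 = 105 × 148 mm
A7: ⌊148/2⌋ × 105 = 74 × 105 mm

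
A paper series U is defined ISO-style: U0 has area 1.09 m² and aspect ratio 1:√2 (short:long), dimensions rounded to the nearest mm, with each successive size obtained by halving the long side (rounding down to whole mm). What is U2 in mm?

Let U0's short side be w mm. w · w√2 = 1.09 m² = 1,090,000 mm², so w ≈ 877.9 mm and w√2 ≈ 1241.6 mm → U0 = 878 × 1242 mm.
U1: ⌊1242/2⌋ × 878 = 621 × 878 mm
U2: ⌊878/2⌋ × 621 = 439 × 621 mm

439 × 621 mm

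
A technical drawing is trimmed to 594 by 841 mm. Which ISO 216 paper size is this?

Aspect ratio 841/594 ≈ 1.416 — close to the ISO √2 ≈ 1.414.
In the A-series (A0 area = 1 m²): A1 = 594 × 841 mm.

A1 (594 × 841 mm)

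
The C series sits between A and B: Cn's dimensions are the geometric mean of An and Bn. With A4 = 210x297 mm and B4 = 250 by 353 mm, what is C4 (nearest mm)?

Short side: √(210 · 250) = √52500 ≈ 229.1 → 229 mm
Long side: √(297 · 353) = √104841 ≈ 323.8 → 324 mm

229 × 324 mm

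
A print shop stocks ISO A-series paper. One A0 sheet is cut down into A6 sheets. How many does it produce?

A0 = 841 × 1189 mm; A6 = 105 × 148 mm.
Each halving step doubles the count; 6 steps from A0 to A6.
2^6 = 64.

64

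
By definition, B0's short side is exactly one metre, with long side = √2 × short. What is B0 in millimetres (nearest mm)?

Short side = 1000 mm; long side = 1000√2 ≈ 1414.2 mm.

1000 × 1414 mm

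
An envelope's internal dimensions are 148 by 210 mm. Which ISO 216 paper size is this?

A5 (148 × 210 mm)

Aspect ratio 210/148 ≈ 1.419 — close to the ISO √2 ≈ 1.414.
In the A-series (A0 area = 1 m²): A5 = 148 × 210 mm.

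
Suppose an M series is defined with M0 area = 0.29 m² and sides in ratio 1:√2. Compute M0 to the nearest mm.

Let the short side be w mm. Then w · w√2 = 0.29 m² = 290,000 mm².
w² = 290,000/√2, so w ≈ 452.8 mm; long side = w√2 ≈ 640.4 mm.

453 × 640 mm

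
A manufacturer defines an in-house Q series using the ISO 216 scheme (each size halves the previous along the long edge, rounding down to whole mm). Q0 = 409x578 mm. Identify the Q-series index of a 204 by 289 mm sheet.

Q2

Q0: 409 × 578 mm
Q1: 289 × 409 mm
Q2: 204 × 289 mm
Q3: 144 × 204 mm
→ matches Q2.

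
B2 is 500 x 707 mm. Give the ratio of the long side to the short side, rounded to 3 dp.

707 / 500 = 1.414
Matches √2 ≈ 1.414 — the ISO 216 defining ratio.

1.414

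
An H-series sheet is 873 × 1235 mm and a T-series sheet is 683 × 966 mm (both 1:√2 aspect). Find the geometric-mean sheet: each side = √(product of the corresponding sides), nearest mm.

772 × 1092 mm

Short side: √(873 · 683) = √596259 ≈ 772.2 → 772 mm
Long side: √(1235 · 966) = √1193010 ≈ 1092.2 → 1092 mm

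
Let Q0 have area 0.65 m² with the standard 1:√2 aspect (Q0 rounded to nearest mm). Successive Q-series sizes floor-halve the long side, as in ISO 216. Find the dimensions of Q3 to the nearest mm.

239 × 339 mm

Let Q0's short side be w mm. w · w√2 = 0.65 m² = 650,000 mm², so w ≈ 678.0 mm and w√2 ≈ 958.8 mm → Q0 = 678 × 959 mm.
Q1: ⌊959/2⌋ × 678 = 479 × 678 mm
Q2: ⌊678/2⌋ × 479 = 339 × 479 mm
Q3: ⌊479/2⌋ × 339 = 239 × 339 mm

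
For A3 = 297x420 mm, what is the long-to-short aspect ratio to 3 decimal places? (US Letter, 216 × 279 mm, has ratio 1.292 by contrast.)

420 / 297 = 1.414
Matches √2 ≈ 1.414 — the ISO 216 defining ratio.

1.414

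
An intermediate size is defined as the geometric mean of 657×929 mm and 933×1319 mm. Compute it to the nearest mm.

Short side: √(657 · 933) = √612981 ≈ 782.9 → 783 mm
Long side: √(929 · 1319) = √1225351 ≈ 1107.0 → 1107 mm

783 × 1107 mm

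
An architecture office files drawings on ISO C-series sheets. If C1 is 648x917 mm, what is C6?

114 × 162 mm

C2: ⌊917/2⌋ × 648 = 458 × 648 mm
C3: ⌊648/2⌋ × 458 = 324 × 458 mm
C4: ⌊458/2⌋ × 324 = 229 × 324 mm
C5: ⌊324/2⌋ × 229 = 162 × 229 mm
C6: ⌊229/2⌋ × 162 = 114 × 162 mm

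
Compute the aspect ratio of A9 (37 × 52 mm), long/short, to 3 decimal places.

52 / 37 = 1.405
ISO 216 targets √2 ≈ 1.414; the -0.009 deviation is from mm rounding.

1.405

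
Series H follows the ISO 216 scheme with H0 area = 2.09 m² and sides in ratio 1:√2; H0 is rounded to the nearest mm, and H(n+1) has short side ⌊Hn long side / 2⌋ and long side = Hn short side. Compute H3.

Let H0's short side be w mm. w · w√2 = 2.09 m² = 2,090,000 mm², so w ≈ 1215.7 mm and w√2 ≈ 1719.2 mm → H0 = 1216 × 1719 mm.
H1: ⌊1719/2⌋ × 1216 = 859 × 1216 mm
H2: ⌊1216/2⌋ × 859 = 608 × 859 mm
H3: ⌊859/2⌋ × 608 = 429 × 608 mm

429 × 608 mm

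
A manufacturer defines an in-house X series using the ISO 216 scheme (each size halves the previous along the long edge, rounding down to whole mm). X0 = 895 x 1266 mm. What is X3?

X1: ⌊1266/2⌋ × 895 = 633 × 895 mm
X2: ⌊895/2⌋ × 633 = 447 × 633 mm
X3: ⌊633/2⌋ × 447 = 316 × 447 mm

316 × 447 mm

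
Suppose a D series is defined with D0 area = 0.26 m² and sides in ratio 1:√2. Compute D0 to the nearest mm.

Let the short side be w mm. Then w · w√2 = 0.26 m² = 260,000 mm².
w² = 260,000/√2, so w ≈ 428.8 mm; long side = w√2 ≈ 606.4 mm.

429 × 606 mm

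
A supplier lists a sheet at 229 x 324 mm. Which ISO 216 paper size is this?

C4 (229 × 324 mm)

Aspect ratio 324/229 ≈ 1.415 — close to the ISO √2 ≈ 1.414.
In the C-series (envelope sizes, between A and B): C4 = 229 × 324 mm.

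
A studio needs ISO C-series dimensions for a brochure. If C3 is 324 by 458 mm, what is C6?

C4: ⌊458/2⌋ × 324 = 229 × 324 mm
C5: ⌊324/2⌋ × 229 = 162 × 229 mm
C6: ⌊229/2⌋ × 162 = 114 × 162 mm

114 × 162 mm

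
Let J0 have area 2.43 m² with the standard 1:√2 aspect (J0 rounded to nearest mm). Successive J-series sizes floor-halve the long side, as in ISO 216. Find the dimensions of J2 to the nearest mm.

655 × 927 mm

Let J0's short side be w mm. w · w√2 = 2.43 m² = 2,430,000 mm², so w ≈ 1310.8 mm and w√2 ≈ 1853.8 mm → J0 = 1311 × 1854 mm.
J1: ⌊1854/2⌋ × 1311 = 927 × 1311 mm
J2: ⌊1311/2⌋ × 927 = 655 × 927 mm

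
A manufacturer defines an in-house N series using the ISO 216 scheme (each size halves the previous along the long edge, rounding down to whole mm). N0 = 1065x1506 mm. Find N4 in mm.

266 × 376 mm

N1: ⌊1506/2⌋ × 1065 = 753 × 1065 mm
N2: ⌊1065/2⌋ × 753 = 532 × 753 mm
N3: ⌊753/2⌋ × 532 = 376 × 532 mm
N4: ⌊532/2⌋ × 376 = 266 × 376 mm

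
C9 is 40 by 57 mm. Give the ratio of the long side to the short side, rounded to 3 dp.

1.425

57 / 40 = 1.425
ISO 216 targets √2 ≈ 1.414; the +0.011 deviation is from mm rounding.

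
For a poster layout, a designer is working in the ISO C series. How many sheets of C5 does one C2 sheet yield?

C2 = 458 × 648 mm; C5 = 162 × 229 mm.
Each halving step doubles the count; 3 steps from C2 to C5.
2^3 = 8.

8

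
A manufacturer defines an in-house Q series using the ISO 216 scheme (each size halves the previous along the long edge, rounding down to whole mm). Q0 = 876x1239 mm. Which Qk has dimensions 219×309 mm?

Q4

Q0: 876 × 1239 mm
Q1: 619 × 876 mm
Q2: 438 × 619 mm
Q3: 309 × 438 mm
Q4: 219 × 309 mm
Q5: 154 × 219 mm
→ matches Q4.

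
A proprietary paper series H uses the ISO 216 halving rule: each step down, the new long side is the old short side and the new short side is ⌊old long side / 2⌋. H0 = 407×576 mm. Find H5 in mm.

72 × 101 mm

H1: ⌊576/2⌋ × 407 = 288 × 407 mm
H2: ⌊407/2⌋ × 288 = 203 × 288 mm
H3: ⌊288/2⌋ × 203 = 144 × 203 mm
H4: ⌊203/2⌋ × 144 = 101 × 144 mm
H5: ⌊144/2⌋ × 101 = 72 × 101 mm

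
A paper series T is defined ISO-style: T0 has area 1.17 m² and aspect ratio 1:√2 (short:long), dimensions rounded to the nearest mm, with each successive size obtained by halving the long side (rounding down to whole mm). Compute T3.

Let T0's short side be w mm. w · w√2 = 1.17 m² = 1,170,000 mm², so w ≈ 909.6 mm and w√2 ≈ 1286.3 mm → T0 = 910 × 1286 mm.
T1: ⌊1286/2⌋ × 910 = 643 × 910 mm
T2: ⌊910/2⌋ × 643 = 455 × 643 mm
T3: ⌊643/2⌋ × 455 = 321 × 455 mm

321 × 455 mm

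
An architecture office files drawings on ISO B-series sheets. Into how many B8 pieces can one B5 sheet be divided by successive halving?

8

Each ISO step halves the sheet: 1 × B5 → 2 × B6 → 4 × B7 → 8 × B8
From B5 to B8 is 3 halving steps: 2^3 = 8.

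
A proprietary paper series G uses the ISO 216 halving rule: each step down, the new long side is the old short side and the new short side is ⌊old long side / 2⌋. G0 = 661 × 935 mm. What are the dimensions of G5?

G1: ⌊935/2⌋ × 661 = 467 × 661 mm
G2: ⌊661/2⌋ × 467 = 330 × 467 mm
G3: ⌊467/2⌋ × 330 = 233 × 330 mm
G4: ⌊330/2⌋ × 233 = 165 × 233 mm
G5: ⌊233/2⌋ × 165 = 116 × 165 mm

116 × 165 mm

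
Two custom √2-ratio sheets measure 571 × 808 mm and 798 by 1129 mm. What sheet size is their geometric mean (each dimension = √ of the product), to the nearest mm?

Short side: √(571 · 798) = √455658 ≈ 675.0 → 675 mm
Long side: √(808 · 1129) = √912232 ≈ 955.1 → 955 mm

675 × 955 mm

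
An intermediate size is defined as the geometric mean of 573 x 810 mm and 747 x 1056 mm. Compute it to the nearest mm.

654 × 925 mm

Short side: √(573 · 747) = √428031 ≈ 654.2 → 654 mm
Long side: √(810 · 1056) = √855360 ≈ 924.9 → 925 mm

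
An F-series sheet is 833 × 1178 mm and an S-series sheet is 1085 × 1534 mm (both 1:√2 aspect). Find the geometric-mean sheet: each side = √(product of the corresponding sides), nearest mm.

951 × 1344 mm

Short side: √(833 · 1085) = √903805 ≈ 950.7 → 951 mm
Long side: √(1178 · 1534) = √1807052 ≈ 1344.3 → 1344 mm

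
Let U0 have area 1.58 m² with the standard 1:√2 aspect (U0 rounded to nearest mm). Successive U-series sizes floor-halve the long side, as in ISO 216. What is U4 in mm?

Let U0's short side be w mm. w · w√2 = 1.58 m² = 1,580,000 mm², so w ≈ 1057.0 mm and w√2 ≈ 1494.8 mm → U0 = 1057 × 1495 mm.
U1: ⌊1495/2⌋ × 1057 = 747 × 1057 mm
U2: ⌊1057/2⌋ × 747 = 528 × 747 mm
U3: ⌊747/2⌋ × 528 = 373 × 528 mm
U4: ⌊528/2⌋ × 373 = 264 × 373 mm

264 × 373 mm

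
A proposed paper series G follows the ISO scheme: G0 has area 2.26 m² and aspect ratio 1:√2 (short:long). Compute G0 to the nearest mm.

Let the short side be w mm. Then w · w√2 = 2.26 m² = 2,260,000 mm².
w² = 2,260,000/√2, so w ≈ 1264.1 mm; long side = w√2 ≈ 1787.8 mm.

1264 × 1788 mm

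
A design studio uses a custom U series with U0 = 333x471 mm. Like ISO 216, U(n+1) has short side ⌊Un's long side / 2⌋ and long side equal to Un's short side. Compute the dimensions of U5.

58 × 83 mm

U1: ⌊471/2⌋ × 333 = 235 × 333 mm
U2: ⌊333/2⌋ × 235 = 166 × 235 mm
U3: ⌊235/2⌋ × 166 = 117 × 166 mm
U4: ⌊166/2⌋ × 117 = 83 × 117 mm
U5: ⌊117/2⌋ × 83 = 58 × 83 mm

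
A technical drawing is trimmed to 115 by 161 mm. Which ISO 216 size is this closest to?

Aspect ratio 161/115 ≈ 1.400 — close to the ISO √2 ≈ 1.414.
In the C-series (envelope sizes, between A and B): C6 = 114 × 162 mm.
Off by 2 mm total — nearest standard size.

C6 (114 × 162 mm)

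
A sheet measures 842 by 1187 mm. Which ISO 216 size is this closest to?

Aspect ratio 1187/842 ≈ 1.410 — close to the ISO √2 ≈ 1.414.
In the A-series (A0 area = 1 m²): A0 = 841 × 1189 mm.
Off by 3 mm total — nearest standard size.

A0 (841 × 1189 mm)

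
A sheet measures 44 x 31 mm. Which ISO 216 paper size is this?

Aspect ratio 44/31 ≈ 1.419 — close to the ISO √2 ≈ 1.414.
In the B-series (B0 = 1000 × 1414 mm): B10 = 31 × 44 mm.

B10 (31 × 44 mm)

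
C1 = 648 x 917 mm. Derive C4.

229 × 324 mm

C2: ⌊917/2⌋ × 648 = 458 × 648 mm
C3: ⌊648/2⌋ × 458 = 324 × 458 mm
C4: ⌊458/2⌋ × 324 = 229 × 324 mm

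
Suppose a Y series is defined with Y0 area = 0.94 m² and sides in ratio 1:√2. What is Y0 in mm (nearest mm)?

815 × 1153 mm

Let the short side be w mm. Then w · w√2 = 0.94 m² = 940,000 mm².
w² = 940,000/√2, so w ≈ 815.3 mm; long side = w√2 ≈ 1153.0 mm.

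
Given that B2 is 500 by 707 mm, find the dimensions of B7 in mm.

B3: ⌊707/2⌋ × 500 = 353 × 500 mm
B4: ⌊500/2⌋ × 353 = 250 × 353 mm
B5: ⌊353/2⌋ × 250 = 176 × 250 mm
B6: ⌊250/2⌋ × 176 = 125 × 176 mm
B7: ⌊176/2⌋ × 125 = 88 × 125 mm

88 × 125 mm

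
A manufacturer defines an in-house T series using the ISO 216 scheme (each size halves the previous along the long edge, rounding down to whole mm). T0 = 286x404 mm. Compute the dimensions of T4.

T1: ⌊404/2⌋ × 286 = 202 × 286 mm
T2: ⌊286/2⌋ × 202 = 143 × 202 mm
T3: ⌊202/2⌋ × 143 = 101 × 143 mm
T4: ⌊143/2⌋ × 101 = 71 × 101 mm

71 × 101 mm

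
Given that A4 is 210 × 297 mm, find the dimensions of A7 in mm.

74 × 105 mm

A5: ⌊297/2⌋ × 210 = 148 × 210 mm
A6: ⌊210/2⌋ × 148 = 105 × 148 mm
A7: ⌊148/2⌋ × 105 = 74 × 105 mm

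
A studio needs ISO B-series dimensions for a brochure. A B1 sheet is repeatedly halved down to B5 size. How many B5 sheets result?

16

B1 = 707 × 1000 mm; B5 = 176 × 250 mm.
Each halving step doubles the count; 4 steps from B1 to B5.
2^4 = 16.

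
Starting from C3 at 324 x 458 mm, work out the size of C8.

C4: ⌊458/2⌋ × 324 = 229 × 324 mm
C5: ⌊324/2⌋ × 229 = 162 × 229 mm
C6: ⌊229/2⌋ × 162 = 114 × 162 mm
C7: ⌊162/2⌋ × 114 = 81 × 114 mm
C8: ⌊114/2⌋ × 81 = 57 × 81 mm

57 × 81 mm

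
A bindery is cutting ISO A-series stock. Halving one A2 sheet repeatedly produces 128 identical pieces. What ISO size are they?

128 = 2^7, so 7 halving steps.
A2 → A3 → … → A9 after 7 steps.

A9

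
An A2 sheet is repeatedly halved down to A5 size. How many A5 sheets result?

8

A2 = 420 × 594 mm; A5 = 148 × 210 mm.
Each halving step doubles the count; 3 steps from A2 to A5.
2^3 = 8.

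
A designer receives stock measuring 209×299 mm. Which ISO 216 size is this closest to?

A4 (210 × 297 mm)

Aspect ratio 299/209 ≈ 1.431 (ISO target is √2 ≈ 1.414).
In the A-series (A0 area = 1 m²): A4 = 210 × 297 mm.
Off by 3 mm total — nearest standard size.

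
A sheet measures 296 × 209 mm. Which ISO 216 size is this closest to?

A4 (210 × 297 mm)

Aspect ratio 296/209 ≈ 1.416 — close to the ISO √2 ≈ 1.414.
In the A-series (A0 area = 1 m²): A4 = 210 × 297 mm.
Off by 2 mm total — nearest standard size.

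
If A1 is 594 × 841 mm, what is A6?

105 × 148 mm

A2: ⌊841/2⌋ × 594 = 420 × 594 mm
A3: ⌊594/2⌋ × 420 = 297 × 420 mm
A4: ⌊420/2⌋ × 297 = 210 × 297 mm
A5: ⌊297/2⌋ × 210 = 148 × 210 mm
A6: ⌊210/2⌋ × 148 = 105 × 148 mm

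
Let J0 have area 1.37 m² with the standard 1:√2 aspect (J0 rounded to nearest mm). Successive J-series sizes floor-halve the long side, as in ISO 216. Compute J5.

Let J0's short side be w mm. w · w√2 = 1.37 m² = 1,370,000 mm², so w ≈ 984.2 mm and w√2 ≈ 1391.9 mm → J0 = 984 × 1392 mm.
J1: ⌊1392/2⌋ × 984 = 696 × 984 mm
J2: ⌊984/2⌋ × 696 = 492 × 696 mm
J3: ⌊696/2⌋ × 492 = 348 × 492 mm
J4: ⌊492/2⌋ × 348 = 246 × 348 mm
J5: ⌊348/2⌋ × 246 = 174 × 246 mm

174 × 246 mm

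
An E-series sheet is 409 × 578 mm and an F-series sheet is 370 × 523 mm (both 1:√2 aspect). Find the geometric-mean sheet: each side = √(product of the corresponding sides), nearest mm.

Short side: √(409 · 370) = √151330 ≈ 389.0 → 389 mm
Long side: √(578 · 523) = √302294 ≈ 549.8 → 550 mm

389 × 550 mm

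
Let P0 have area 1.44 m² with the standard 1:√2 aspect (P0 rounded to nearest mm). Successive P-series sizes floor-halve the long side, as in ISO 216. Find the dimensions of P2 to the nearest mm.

Let P0's short side be w mm. w · w√2 = 1.44 m² = 1,440,000 mm², so w ≈ 1009.1 mm and w√2 ≈ 1427.0 mm → P0 = 1009 × 1427 mm.
P1: ⌊1427/2⌋ × 1009 = 713 × 1009 mm
P2: ⌊1009/2⌋ × 713 = 504 × 713 mm

504 × 713 mm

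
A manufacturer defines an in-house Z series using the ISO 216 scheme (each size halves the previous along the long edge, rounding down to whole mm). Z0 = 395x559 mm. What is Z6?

Z1: ⌊559/2⌋ × 395 = 279 × 395 mm
Z2: ⌊395/2⌋ × 279 = 197 × 279 mm
Z3: ⌊279/2⌋ × 197 = 139 × 197 mm
Z4: ⌊197/2⌋ × 139 = 98 × 139 mm
Z5: ⌊139/2⌋ × 98 = 69 × 98 mm
Z6: ⌊98/2⌋ × 69 = 49 × 69 mm

49 × 69 mm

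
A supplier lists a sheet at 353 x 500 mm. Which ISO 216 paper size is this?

B3 (353 × 500 mm)

Aspect ratio 500/353 ≈ 1.416 — close to the ISO √2 ≈ 1.414.
In the B-series (B0 = 1000 × 1414 mm): B3 = 353 × 500 mm.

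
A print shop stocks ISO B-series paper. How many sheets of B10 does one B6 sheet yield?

16

Each ISO step halves the sheet: 1 × B6 → 2 × B7 → 4 × B8 → 8 × B9 → …
From B6 to B10 is 4 halving steps: 2^4 = 16.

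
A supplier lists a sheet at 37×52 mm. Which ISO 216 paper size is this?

Aspect ratio 52/37 ≈ 1.405 — close to the ISO √2 ≈ 1.414.
In the A-series (A0 area = 1 m²): A9 = 37 × 52 mm.

A9 (37 × 52 mm)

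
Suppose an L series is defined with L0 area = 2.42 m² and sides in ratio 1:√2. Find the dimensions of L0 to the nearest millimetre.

Let the short side be w mm. Then w · w√2 = 2.42 m² = 2,420,000 mm².
w² = 2,420,000/√2, so w ≈ 1308.1 mm; long side = w√2 ≈ 1850.0 mm.

1308 × 1850 mm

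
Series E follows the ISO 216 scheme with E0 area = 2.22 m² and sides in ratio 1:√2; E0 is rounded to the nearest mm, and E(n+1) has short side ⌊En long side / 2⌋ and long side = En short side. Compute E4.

313 × 443 mm

Let E0's short side be w mm. w · w√2 = 2.22 m² = 2,220,000 mm², so w ≈ 1252.9 mm and w√2 ≈ 1771.9 mm → E0 = 1253 × 1772 mm.
E1: ⌊1772/2⌋ × 1253 = 886 × 1253 mm
E2: ⌊1253/2⌋ × 886 = 626 × 886 mm
E3: ⌊886/2⌋ × 626 = 443 × 626 mm
E4: ⌊626/2⌋ × 443 = 313 × 443 mm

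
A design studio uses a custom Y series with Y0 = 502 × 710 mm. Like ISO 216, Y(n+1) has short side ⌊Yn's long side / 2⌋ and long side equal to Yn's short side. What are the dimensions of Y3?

Y1: ⌊710/2⌋ × 502 = 355 × 502 mm
Y2: ⌊502/2⌋ × 355 = 251 × 355 mm
Y3: ⌊355/2⌋ × 251 = 177 × 251 mm

177 × 251 mm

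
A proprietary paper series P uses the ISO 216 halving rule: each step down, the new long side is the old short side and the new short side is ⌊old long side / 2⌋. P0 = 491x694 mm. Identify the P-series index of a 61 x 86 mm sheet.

P0: 491 × 694 mm
P1: 347 × 491 mm
P2: 245 × 347 mm
P3: 173 × 245 mm
P4: 122 × 173 mm
P5: 86 × 122 mm
P6: 61 × 86 mm
P7: 43 × 61 mm
→ matches P6.

P6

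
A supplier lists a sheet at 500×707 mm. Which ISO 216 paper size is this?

Aspect ratio 707/500 ≈ 1.414 — close to the ISO √2 ≈ 1.414.
In the B-series (B0 = 1000 × 1414 mm): B2 = 500 × 707 mm.

B2 (500 × 707 mm)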